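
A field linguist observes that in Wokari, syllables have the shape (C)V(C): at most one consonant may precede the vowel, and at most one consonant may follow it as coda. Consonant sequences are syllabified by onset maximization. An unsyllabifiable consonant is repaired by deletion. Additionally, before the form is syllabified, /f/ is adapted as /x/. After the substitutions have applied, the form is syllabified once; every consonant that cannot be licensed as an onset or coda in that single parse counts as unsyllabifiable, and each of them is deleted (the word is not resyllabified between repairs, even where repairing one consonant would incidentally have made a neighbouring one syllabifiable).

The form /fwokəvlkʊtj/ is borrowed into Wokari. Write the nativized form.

wokəvkʊt

Substitution: /f/ → /x/, giving /xwokəvlkʊtj/.
Under (C)V(C), the unsyllabifiable consonants are /x/, /l/, /j/ (at most one coda consonant is licensed; onsets are limited to one consonant).
Deletion applies to /x/, /l/, /j/.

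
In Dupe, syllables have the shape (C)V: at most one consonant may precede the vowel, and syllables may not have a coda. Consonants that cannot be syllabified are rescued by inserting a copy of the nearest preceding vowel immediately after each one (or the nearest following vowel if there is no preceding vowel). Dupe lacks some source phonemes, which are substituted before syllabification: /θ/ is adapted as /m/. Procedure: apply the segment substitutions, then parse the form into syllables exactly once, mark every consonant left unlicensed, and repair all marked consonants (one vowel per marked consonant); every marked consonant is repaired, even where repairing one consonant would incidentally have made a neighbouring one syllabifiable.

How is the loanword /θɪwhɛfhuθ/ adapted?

mɪwɪhɛfɛhumu

Substitution: /θ/ → /m/, giving /mɪwhɛfhum/.
The consonants /w/, /f/, /m/ cannot be parsed into a legal (C)V syllable (no codas are permitted; onsets are limited to one consonant).
Each unlicensed consonant becomes the onset of a new syllable: /w/ → /wɪ/, /f/ → /fɛ/, /m/ → /mu/.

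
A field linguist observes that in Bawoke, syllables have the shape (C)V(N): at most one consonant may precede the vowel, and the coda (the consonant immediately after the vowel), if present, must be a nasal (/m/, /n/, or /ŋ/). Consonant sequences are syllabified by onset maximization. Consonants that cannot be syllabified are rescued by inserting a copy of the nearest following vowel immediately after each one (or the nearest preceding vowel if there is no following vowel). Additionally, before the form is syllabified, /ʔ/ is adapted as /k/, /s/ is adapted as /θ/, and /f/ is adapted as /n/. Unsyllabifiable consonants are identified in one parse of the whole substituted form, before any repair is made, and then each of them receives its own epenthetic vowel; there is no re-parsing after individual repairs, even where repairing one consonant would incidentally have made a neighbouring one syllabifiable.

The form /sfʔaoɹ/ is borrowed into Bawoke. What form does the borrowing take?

Substitution: /s/ → /θ/, /f/ → /n/, /ʔ/ → /k/, giving /θnkaoɹ/.
The consonants /θ/, /n/, /ɹ/ cannot be parsed into a legal (C)V(N) syllable (only a nasal (/m/, /n/, or /ŋ/) is licensed in coda position; onsets are limited to one consonant).
Each unlicensed consonant becomes the onset of a new syllable: /θ/ → /θa/, /n/ → /na/, /ɹ/ → /ɹo/.

θanakaoɹo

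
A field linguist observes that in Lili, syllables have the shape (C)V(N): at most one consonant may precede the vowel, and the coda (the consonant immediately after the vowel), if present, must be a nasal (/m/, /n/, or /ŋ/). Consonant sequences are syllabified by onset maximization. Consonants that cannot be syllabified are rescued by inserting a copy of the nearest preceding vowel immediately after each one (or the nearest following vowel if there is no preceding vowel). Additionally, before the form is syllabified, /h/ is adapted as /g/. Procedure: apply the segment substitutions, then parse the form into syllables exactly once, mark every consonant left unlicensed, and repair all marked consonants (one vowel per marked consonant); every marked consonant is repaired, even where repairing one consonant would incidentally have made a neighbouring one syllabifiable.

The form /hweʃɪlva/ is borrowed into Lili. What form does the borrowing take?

Substitution: /h/ → /g/, giving /gweʃɪlva/.
Under (C)V(N), the unsyllabifiable consonants are /g/, /l/ (only a nasal (/m/, /n/, or /ŋ/) is licensed in coda position; onsets are limited to one consonant).
Inserting the epenthetic vowel yields /g/ → /ge/, /l/ → /lɪ/.

geweʃɪlɪva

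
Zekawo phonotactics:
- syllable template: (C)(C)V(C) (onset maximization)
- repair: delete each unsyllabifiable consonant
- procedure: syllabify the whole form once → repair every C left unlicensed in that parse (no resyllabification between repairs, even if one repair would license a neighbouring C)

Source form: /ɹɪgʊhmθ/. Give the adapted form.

ɹɪgʊh

Under (C)(C)V(C), the unsyllabifiable consonants are /m/, /θ/ (at most one coda consonant is licensed; onsets may contain at most 2 consonants).
Deletion applies to /m/, /θ/.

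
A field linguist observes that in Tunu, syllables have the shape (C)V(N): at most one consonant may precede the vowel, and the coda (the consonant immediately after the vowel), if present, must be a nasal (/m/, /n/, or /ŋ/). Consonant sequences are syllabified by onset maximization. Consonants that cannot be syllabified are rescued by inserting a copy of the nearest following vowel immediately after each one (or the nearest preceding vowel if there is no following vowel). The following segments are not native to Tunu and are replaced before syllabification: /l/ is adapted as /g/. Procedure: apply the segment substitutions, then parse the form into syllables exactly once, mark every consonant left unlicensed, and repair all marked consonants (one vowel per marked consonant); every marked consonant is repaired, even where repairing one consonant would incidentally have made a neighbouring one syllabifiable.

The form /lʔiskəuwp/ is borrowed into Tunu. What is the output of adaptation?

Substitution: /l/ → /g/, giving /gʔiskəuwp/.
The consonants /g/, /s/, /w/, /p/ cannot be parsed into a legal (C)V(N) syllable (only a nasal (/m/, /n/, or /ŋ/) is licensed in coda position; onsets are limited to one consonant).
Each unlicensed consonant becomes the onset of a new syllable: /g/ → /gi/, /s/ → /sə/, /w/ → /wu/, /p/ → /pu/.

giʔisəkəuwupu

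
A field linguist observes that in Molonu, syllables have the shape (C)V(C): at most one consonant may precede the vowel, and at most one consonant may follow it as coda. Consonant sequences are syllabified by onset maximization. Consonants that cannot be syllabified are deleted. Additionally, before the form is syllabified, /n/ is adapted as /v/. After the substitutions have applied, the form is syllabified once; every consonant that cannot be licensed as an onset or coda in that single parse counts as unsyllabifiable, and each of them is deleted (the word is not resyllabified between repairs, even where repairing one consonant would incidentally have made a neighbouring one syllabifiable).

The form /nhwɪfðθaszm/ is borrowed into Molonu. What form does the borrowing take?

wɪfθas

Substitution: /n/ → /v/, giving /vhwɪfðθaszm/.
The consonants /v/, /h/, /ð/, /z/, /m/ cannot be parsed into a legal (C)V(C) syllable (at most one coda consonant is licensed; onsets are limited to one consonant).
Deleting the stranded consonants removes /v/, /h/, /ð/, /z/, /m/.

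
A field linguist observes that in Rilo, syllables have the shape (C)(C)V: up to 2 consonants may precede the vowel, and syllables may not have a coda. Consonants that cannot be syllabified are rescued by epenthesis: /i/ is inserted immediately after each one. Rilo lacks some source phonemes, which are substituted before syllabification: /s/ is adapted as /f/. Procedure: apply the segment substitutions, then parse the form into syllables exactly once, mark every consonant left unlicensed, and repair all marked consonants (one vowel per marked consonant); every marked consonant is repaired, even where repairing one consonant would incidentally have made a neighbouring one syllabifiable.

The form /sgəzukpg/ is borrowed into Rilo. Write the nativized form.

Substitution: /s/ → /f/, giving /fgəzukpg/.
Syllabifying with onset maximization leaves /k/, /p/, /g/ stranded (no codas are permitted; onsets may contain at most 2 consonants).
Inserting the epenthetic vowel yields /k/ → /ki/, /p/ → /pi/, /g/ → /gi/.

fgəzukipigi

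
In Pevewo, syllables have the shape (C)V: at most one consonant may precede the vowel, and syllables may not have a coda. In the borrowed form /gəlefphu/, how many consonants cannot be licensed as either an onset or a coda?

The consonants /f/, /p/ cannot be parsed into a legal (C)V syllable (no codas are permitted; onsets are limited to one consonant).

2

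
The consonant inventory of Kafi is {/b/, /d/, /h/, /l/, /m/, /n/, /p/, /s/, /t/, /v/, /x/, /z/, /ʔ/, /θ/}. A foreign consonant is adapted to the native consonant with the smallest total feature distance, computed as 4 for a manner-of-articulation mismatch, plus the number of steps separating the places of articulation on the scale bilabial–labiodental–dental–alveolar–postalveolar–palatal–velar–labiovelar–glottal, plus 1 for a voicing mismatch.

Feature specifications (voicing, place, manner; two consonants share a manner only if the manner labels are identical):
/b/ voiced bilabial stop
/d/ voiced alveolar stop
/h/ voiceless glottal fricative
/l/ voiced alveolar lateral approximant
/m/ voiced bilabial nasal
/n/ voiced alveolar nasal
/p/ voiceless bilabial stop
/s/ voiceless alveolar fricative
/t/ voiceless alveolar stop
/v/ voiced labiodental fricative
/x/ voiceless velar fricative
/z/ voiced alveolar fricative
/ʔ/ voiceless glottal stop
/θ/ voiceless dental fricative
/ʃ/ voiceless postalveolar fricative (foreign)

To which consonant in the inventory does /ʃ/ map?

s

/s/ is closest: same manner (fricative), place distance 1 (postalveolar→alveolar), same voicing; total 1. Next closest is /x/ at distance 2.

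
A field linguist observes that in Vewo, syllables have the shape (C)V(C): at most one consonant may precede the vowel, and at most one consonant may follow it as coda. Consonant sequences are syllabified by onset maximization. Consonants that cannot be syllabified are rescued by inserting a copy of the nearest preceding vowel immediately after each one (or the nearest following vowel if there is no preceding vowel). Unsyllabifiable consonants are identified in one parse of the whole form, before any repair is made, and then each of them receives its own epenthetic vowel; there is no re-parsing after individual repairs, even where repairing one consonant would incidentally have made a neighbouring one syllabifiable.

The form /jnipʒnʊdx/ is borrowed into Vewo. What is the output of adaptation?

jinipʒinʊdxʊ

Syllabifying with onset maximization leaves /j/, /ʒ/, /x/ stranded (at most one coda consonant is licensed; onsets are limited to one consonant).
Inserting the epenthetic vowel yields /j/ → /ji/, /ʒ/ → /ʒi/, /x/ → /xʊ/.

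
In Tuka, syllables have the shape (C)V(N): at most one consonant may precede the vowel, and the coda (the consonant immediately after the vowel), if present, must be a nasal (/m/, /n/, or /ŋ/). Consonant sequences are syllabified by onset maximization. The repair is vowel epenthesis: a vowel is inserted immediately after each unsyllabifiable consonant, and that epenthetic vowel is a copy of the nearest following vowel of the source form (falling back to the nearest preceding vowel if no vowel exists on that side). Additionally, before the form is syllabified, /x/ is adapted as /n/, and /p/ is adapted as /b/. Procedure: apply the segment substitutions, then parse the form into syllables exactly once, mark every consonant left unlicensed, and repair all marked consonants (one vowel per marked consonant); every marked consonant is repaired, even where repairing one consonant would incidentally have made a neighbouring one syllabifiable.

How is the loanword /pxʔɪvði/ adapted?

bɪnɪʔɪviði

Substitution: /p/ → /b/, /x/ → /n/, giving /bnʔɪvði/.
The consonants /b/, /n/, /v/ cannot be parsed into a legal (C)V(N) syllable (only a nasal (/m/, /n/, or /ŋ/) is licensed in coda position; onsets are limited to one consonant).
Inserting the epenthetic vowel yields /b/ → /bɪ/, /n/ → /nɪ/, /v/ → /vi/.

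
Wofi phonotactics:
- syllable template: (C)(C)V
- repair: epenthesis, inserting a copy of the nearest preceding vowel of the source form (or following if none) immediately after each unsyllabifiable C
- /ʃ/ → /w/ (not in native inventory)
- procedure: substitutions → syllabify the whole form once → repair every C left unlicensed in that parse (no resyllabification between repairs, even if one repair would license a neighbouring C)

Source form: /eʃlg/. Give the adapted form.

ewelege

Substitution: /ʃ/ → /w/, giving /ewlg/.
Under (C)(C)V, the unsyllabifiable consonants are /w/, /l/, /g/ (no codas are permitted; onsets may contain at most 2 consonants).
Inserting the epenthetic vowel yields /w/ → /we/, /l/ → /le/, /g/ → /ge/.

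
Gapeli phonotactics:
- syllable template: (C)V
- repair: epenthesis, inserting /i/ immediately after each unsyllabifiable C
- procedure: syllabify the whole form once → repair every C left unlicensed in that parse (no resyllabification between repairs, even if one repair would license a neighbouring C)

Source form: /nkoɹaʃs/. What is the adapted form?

Under (C)V, the unsyllabifiable consonants are /n/, /ʃ/, /s/ (no codas are permitted; onsets are limited to one consonant).
Each unlicensed consonant becomes the onset of a new syllable: /n/ → /ni/, /ʃ/ → /ʃi/, /s/ → /si/.

nikoɹaʃisi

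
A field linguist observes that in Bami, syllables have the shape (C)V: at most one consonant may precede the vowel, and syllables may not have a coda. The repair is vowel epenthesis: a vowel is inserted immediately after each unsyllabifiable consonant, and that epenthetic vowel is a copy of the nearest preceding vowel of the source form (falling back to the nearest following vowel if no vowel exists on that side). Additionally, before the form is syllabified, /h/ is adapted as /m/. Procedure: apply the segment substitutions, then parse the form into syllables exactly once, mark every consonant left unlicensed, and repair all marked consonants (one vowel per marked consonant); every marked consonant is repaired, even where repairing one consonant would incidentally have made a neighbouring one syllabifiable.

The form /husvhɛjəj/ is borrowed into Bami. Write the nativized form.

Substitution: /h/ → /m/, giving /musvmɛjəj/.
The consonants /s/, /v/, /j/ cannot be parsed into a legal (C)V syllable (no codas are permitted; onsets are limited to one consonant).
Each unlicensed consonant becomes the onset of a new syllable: /s/ → /su/, /v/ → /vu/, /j/ → /jə/.

musuvumɛjəjə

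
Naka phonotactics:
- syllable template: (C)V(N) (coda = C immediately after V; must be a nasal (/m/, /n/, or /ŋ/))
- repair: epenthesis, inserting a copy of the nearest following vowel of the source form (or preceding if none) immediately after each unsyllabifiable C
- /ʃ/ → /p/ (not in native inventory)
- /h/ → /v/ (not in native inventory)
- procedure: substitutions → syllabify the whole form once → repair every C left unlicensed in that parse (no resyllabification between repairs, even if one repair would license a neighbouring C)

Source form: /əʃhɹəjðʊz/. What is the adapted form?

əpəvəɹəjʊðʊzʊ

Substitution: /ʃ/ → /p/, /h/ → /v/, giving /əpvɹəjðʊz/.
Syllabifying with onset maximization leaves /p/, /v/, /j/, /z/ stranded (only a nasal (/m/, /n/, or /ŋ/) is licensed in coda position; onsets are limited to one consonant).
Each unlicensed consonant becomes the onset of a new syllable: /p/ → /pə/, /v/ → /və/, /j/ → /jʊ/, /z/ → /zʊ/.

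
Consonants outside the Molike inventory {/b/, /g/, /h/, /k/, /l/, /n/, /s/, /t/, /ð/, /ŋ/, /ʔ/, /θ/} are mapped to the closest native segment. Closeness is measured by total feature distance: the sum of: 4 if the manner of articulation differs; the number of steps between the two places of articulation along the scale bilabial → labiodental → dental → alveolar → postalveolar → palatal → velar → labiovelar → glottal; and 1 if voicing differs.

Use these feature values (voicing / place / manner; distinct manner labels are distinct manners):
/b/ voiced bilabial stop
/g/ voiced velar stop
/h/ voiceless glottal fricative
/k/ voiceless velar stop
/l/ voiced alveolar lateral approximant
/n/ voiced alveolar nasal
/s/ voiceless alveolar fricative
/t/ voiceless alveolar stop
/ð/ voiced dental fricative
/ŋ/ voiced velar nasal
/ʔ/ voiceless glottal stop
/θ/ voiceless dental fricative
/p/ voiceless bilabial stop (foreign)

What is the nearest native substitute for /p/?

/b/ is closest: same manner (stop), place distance 0 (bilabial→bilabial), voicing differs (+1); total 1. Next closest is /t/ at distance 3.

b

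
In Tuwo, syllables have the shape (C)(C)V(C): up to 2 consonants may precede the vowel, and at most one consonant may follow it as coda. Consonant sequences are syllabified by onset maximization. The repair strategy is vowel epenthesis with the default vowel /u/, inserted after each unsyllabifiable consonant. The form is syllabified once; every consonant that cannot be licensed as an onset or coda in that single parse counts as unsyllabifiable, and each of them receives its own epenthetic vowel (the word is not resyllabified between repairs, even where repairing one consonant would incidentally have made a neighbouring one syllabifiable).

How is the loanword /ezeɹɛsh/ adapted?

Under (C)(C)V(C), the unsyllabifiable consonants are /h/ (at most one coda consonant is licensed; onsets may contain at most 2 consonants).
Epenthesis after each stranded consonant: /h/ → /hu/.

ezeɹɛshu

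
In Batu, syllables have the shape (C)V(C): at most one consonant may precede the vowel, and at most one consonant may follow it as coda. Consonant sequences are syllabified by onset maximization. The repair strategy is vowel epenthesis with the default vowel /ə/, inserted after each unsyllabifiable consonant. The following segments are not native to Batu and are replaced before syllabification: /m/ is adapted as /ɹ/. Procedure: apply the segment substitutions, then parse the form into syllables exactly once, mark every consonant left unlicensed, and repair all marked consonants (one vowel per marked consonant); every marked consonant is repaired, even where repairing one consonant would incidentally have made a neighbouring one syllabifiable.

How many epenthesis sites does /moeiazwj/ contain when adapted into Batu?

After substitution the input is /ɹoeiazwj/.
The unsyllabifiable consonants are /w/, /j/; each receives one epenthetic vowel.

2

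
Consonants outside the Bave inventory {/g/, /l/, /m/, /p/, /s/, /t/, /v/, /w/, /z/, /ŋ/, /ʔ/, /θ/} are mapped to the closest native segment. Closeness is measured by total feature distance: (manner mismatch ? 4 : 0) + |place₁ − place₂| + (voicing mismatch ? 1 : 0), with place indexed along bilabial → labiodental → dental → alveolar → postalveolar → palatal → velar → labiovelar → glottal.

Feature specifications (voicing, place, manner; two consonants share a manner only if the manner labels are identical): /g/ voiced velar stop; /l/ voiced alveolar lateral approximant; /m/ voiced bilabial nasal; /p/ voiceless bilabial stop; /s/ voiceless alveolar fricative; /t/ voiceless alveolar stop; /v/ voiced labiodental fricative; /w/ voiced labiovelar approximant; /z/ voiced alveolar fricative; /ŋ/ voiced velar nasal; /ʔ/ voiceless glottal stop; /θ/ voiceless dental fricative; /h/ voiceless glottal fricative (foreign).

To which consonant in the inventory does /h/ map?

/ʔ/ is closest: manner differs (fricative→stop, +4), place distance 0 (glottal→glottal), same voicing; total 4. Next closest is /s/ at distance 5.

ʔ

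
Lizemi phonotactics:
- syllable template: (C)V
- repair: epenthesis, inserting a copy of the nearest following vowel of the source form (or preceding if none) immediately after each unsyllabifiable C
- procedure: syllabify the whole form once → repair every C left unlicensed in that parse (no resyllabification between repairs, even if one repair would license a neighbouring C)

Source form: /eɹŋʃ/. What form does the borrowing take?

Syllabifying with onset maximization leaves /ɹ/, /ŋ/, /ʃ/ stranded (no codas are permitted; onsets are limited to one consonant).
Each unlicensed consonant becomes the onset of a new syllable: /ɹ/ → /ɹe/, /ŋ/ → /ŋe/, /ʃ/ → /ʃe/.

eɹeŋeʃe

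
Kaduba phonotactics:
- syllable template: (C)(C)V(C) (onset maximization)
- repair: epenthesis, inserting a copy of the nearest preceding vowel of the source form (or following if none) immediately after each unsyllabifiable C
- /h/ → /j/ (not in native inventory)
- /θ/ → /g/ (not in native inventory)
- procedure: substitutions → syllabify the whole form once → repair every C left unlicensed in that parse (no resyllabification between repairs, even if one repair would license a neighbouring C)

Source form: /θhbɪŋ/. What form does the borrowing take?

gɪjbɪŋ

Substitution: /θ/ → /g/, /h/ → /j/, giving /gjbɪŋ/.
The consonants /g/ cannot be parsed into a legal (C)(C)V(C) syllable (at most one coda consonant is licensed; onsets may contain at most 2 consonants).
Inserting the epenthetic vowel yields /g/ → /gɪ/.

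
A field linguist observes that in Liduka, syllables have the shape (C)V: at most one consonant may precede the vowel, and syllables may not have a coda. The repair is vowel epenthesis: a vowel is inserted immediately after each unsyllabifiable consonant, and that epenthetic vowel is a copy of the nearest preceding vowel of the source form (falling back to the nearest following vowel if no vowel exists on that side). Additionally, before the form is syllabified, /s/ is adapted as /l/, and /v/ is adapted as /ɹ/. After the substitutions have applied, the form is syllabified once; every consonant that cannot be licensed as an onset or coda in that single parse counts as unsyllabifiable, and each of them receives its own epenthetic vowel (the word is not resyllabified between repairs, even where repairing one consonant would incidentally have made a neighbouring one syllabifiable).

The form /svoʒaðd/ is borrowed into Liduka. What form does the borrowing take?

loɹoʒaðada

Substitution: /s/ → /l/, /v/ → /ɹ/, giving /lɹoʒaðd/.
Under (C)V, the unsyllabifiable consonants are /l/, /ð/, /d/ (no codas are permitted; onsets are limited to one consonant).
Each unlicensed consonant becomes the onset of a new syllable: /l/ → /lo/, /ð/ → /ða/, /d/ → /da/.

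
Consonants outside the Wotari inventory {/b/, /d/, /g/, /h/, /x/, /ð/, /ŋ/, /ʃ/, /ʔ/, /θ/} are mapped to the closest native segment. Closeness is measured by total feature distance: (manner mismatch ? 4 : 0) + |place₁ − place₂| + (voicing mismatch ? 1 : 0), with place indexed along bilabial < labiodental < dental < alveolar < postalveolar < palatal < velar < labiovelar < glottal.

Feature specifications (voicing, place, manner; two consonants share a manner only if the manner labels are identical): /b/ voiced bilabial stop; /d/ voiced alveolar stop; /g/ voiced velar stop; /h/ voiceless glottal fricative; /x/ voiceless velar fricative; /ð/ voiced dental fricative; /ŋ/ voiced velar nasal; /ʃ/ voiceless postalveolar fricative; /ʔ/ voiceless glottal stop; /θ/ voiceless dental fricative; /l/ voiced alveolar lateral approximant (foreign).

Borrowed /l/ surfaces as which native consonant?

d

/d/ is closest: manner differs (lateral approximant→stop, +4), place distance 0 (alveolar→alveolar), same voicing; total 4. Next closest is /ð/ at distance 5.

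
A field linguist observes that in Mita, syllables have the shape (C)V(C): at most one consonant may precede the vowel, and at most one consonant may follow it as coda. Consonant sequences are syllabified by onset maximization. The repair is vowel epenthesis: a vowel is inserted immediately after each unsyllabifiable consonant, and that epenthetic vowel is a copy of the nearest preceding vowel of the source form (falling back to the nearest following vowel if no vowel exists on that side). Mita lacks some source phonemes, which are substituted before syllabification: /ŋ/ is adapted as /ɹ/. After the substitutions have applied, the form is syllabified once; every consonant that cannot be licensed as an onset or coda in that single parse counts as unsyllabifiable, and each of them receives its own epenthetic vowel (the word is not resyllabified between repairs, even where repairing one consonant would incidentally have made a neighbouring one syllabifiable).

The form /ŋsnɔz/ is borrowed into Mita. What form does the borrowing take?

ɹɔsɔnɔz

Substitution: /ŋ/ → /ɹ/, giving /ɹsnɔz/.
Under (C)V(C), the unsyllabifiable consonants are /ɹ/, /s/ (at most one coda consonant is licensed; onsets are limited to one consonant).
Epenthesis after each stranded consonant: /ɹ/ → /ɹɔ/, /s/ → /sɔ/.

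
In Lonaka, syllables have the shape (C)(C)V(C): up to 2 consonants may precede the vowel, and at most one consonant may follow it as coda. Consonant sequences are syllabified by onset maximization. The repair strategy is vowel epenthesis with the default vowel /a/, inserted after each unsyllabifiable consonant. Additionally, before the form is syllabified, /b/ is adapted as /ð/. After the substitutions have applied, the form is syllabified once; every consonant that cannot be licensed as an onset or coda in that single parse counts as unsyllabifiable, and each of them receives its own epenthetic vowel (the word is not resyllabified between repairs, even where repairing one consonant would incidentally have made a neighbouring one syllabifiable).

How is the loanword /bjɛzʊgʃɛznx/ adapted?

Substitution: /b/ → /ð/, giving /ðjɛzʊgʃɛznx/.
Syllabifying with onset maximization leaves /n/, /x/ stranded (at most one coda consonant is licensed; onsets may contain at most 2 consonants).
Inserting the epenthetic vowel yields /n/ → /na/, /x/ → /xa/.

ðjɛzʊgʃɛznaxa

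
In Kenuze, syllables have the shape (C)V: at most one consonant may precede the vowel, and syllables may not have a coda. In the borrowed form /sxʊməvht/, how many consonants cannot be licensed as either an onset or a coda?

Under (C)V, the unsyllabifiable consonants are /s/, /v/, /h/, /t/ (no codas are permitted; onsets are limited to one consonant).

4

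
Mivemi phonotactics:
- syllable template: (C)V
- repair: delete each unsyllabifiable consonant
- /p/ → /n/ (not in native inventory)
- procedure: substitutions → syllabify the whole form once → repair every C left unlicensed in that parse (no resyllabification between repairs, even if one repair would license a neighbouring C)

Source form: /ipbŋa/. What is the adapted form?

iŋa

Substitution: /p/ → /n/, giving /inbŋa/.
Under (C)V, the unsyllabifiable consonants are /n/, /b/ (no codas are permitted; onsets are limited to one consonant).
Deletion applies to /n/, /b/.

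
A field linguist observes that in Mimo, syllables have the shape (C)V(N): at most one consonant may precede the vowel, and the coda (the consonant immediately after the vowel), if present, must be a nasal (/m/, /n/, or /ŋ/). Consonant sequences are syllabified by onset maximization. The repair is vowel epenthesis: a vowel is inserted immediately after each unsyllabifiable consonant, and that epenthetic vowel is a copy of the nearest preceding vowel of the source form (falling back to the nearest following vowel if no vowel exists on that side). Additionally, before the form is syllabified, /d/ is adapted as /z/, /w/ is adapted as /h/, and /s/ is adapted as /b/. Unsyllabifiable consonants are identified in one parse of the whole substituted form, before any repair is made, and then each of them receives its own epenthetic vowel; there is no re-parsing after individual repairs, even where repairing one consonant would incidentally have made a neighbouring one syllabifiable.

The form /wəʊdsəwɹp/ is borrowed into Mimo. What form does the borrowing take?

Substitution: /w/ → /h/, /d/ → /z/, /s/ → /b/, giving /həʊzbəhɹp/.
The consonants /z/, /h/, /ɹ/, /p/ cannot be parsed into a legal (C)V(N) syllable (only a nasal (/m/, /n/, or /ŋ/) is licensed in coda position; onsets are limited to one consonant).
Each unlicensed consonant becomes the onset of a new syllable: /z/ → /zʊ/, /h/ → /hə/, /ɹ/ → /ɹə/, /p/ → /pə/.

həʊzʊbəhəɹəpə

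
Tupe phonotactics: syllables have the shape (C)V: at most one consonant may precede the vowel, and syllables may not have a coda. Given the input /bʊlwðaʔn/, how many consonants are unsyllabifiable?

The consonants /l/, /w/, /ʔ/, /n/ cannot be parsed into a legal (C)V syllable (no codas are permitted; onsets are limited to one consonant).

4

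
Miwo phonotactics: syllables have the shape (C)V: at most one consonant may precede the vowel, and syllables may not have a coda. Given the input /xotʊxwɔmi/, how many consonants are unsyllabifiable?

1

Syllabifying with onset maximization leaves /x/ stranded (no codas are permitted; onsets are limited to one consonant).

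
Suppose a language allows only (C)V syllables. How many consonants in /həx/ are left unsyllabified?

1

The consonants /x/ cannot be parsed into a legal (C)V syllable (no codas are permitted; onsets are limited to one consonant).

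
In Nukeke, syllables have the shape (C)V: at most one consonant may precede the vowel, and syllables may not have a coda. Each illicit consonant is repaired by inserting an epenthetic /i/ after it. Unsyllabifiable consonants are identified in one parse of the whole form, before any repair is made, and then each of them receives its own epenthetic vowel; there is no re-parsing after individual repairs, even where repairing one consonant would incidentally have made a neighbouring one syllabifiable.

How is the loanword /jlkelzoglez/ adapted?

Syllabifying with onset maximization leaves /j/, /l/, /l/, /g/, /z/ stranded (no codas are permitted; onsets are limited to one consonant).
Each unlicensed consonant becomes the onset of a new syllable: /j/ → /ji/, /l/ → /li/, /l/ → /li/, /g/ → /gi/, /z/ → /zi/.

jilikelizogilezi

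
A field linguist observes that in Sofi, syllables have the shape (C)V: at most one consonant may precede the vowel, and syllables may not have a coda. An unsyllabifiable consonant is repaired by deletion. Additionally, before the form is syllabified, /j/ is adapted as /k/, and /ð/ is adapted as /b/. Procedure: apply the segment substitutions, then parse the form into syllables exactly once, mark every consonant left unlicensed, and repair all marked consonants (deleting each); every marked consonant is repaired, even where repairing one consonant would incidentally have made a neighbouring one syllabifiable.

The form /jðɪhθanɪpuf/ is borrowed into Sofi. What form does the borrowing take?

bɪθanɪpu

Substitution: /j/ → /k/, /ð/ → /b/, giving /kbɪhθanɪpuf/.
Syllabifying with onset maximization leaves /k/, /h/, /f/ stranded (no codas are permitted; onsets are limited to one consonant).
Deleting the stranded consonants removes /k/, /h/, /f/.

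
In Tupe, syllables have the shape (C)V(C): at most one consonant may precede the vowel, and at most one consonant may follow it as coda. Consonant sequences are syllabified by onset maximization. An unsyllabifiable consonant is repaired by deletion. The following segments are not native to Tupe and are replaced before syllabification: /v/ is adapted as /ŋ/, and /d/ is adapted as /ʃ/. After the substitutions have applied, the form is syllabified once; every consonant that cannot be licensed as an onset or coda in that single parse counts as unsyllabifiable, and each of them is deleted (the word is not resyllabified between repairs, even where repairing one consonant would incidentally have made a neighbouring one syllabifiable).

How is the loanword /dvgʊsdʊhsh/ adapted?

gʊsʃʊh

Substitution: /d/ → /ʃ/, /v/ → /ŋ/, giving /ʃŋgʊsʃʊhsh/.
Syllabifying with onset maximization leaves /ʃ/, /ŋ/, /s/, /h/ stranded (at most one coda consonant is licensed; onsets are limited to one consonant).
Deletion applies to /ʃ/, /ŋ/, /s/, /h/.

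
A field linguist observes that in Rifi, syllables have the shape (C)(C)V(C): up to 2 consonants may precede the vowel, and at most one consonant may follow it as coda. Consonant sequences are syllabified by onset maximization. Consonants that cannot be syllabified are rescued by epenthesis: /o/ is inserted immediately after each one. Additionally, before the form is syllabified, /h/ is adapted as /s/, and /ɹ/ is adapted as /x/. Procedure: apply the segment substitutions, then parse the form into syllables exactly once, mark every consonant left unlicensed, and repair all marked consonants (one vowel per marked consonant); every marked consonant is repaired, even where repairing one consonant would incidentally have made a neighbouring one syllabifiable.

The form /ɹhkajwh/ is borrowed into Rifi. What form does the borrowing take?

Substitution: /ɹ/ → /x/, /h/ → /s/, giving /xskajws/.
Under (C)(C)V(C), the unsyllabifiable consonants are /x/, /w/, /s/ (at most one coda consonant is licensed; onsets may contain at most 2 consonants).
Inserting the epenthetic vowel yields /x/ → /xo/, /w/ → /wo/, /s/ → /so/.

xoskajwoso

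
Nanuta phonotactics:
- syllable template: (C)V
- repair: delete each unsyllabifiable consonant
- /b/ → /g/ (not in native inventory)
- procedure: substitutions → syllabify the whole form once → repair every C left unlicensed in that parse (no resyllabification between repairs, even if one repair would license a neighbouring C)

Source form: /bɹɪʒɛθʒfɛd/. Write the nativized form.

Substitution: /b/ → /g/, giving /gɹɪʒɛθʒfɛd/.
The consonants /g/, /θ/, /ʒ/, /d/ cannot be parsed into a legal (C)V syllable (no codas are permitted; onsets are limited to one consonant).
Deleting the stranded consonants removes /g/, /θ/, /ʒ/, /d/.

ɹɪʒɛfɛ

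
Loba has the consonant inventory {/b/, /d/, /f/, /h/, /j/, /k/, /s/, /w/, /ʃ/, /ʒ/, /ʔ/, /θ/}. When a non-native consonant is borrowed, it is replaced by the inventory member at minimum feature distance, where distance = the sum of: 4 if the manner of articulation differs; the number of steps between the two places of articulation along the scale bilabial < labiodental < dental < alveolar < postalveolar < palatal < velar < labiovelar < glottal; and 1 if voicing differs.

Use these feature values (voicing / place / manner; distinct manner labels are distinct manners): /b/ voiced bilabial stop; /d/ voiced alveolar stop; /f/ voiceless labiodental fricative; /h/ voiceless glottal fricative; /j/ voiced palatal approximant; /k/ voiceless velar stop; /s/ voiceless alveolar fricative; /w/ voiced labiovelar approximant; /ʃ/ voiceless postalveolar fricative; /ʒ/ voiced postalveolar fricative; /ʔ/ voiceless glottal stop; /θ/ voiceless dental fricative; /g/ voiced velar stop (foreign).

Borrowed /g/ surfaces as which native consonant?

k

/k/ is closest: same manner (stop), place distance 0 (velar→velar), voicing differs (+1); total 1. Next closest is /d/ at distance 3.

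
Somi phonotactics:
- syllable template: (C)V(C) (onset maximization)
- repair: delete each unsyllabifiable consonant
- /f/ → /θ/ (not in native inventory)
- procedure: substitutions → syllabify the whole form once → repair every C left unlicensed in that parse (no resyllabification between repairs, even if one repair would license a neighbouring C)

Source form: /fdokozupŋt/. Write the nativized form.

Substitution: /f/ → /θ/, giving /θdokozupŋt/.
Under (C)V(C), the unsyllabifiable consonants are /θ/, /ŋ/, /t/ (at most one coda consonant is licensed; onsets are limited to one consonant).
Each unlicensed consonant is deleted: /θ/, /ŋ/, /t/.

dokozup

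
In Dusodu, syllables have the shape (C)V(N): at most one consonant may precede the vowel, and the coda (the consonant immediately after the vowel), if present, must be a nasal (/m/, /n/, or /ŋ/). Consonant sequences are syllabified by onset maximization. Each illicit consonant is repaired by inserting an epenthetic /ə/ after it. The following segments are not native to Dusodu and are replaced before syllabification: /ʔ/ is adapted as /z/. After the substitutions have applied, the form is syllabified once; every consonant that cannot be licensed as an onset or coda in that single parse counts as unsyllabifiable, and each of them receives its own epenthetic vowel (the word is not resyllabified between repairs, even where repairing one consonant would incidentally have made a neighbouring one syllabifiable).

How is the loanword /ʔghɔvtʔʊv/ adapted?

Substitution: /ʔ/ → /z/, giving /zghɔvtzʊv/.
Under (C)V(N), the unsyllabifiable consonants are /z/, /g/, /v/, /t/, /v/ (only a nasal (/m/, /n/, or /ŋ/) is licensed in coda position; onsets are limited to one consonant).
Each unlicensed consonant becomes the onset of a new syllable: /z/ → /zə/, /g/ → /gə/, /v/ → /və/, /t/ → /tə/, /v/ → /və/.

zəgəhɔvətəzʊvə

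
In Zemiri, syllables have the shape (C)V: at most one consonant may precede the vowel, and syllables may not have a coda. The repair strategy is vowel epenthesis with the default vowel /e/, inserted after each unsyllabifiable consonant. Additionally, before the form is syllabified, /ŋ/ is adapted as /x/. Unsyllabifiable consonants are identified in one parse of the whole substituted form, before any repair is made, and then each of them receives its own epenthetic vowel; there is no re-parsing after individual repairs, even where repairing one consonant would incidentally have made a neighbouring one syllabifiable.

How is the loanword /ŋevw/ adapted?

Substitution: /ŋ/ → /x/, giving /xevw/.
Syllabifying with onset maximization leaves /v/, /w/ stranded (no codas are permitted; onsets are limited to one consonant).
Inserting the epenthetic vowel yields /v/ → /ve/, /w/ → /we/.

xevewe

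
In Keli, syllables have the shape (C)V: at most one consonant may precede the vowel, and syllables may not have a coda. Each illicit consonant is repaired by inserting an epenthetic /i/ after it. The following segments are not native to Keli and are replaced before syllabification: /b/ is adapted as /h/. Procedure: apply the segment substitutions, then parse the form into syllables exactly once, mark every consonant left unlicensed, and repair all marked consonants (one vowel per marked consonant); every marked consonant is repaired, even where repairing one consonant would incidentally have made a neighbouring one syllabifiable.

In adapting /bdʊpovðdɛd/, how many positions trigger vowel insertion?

After substitution the input is /hdʊpovðdɛd/.
The unsyllabifiable consonants are /h/, /v/, /ð/, /d/; each receives one epenthetic vowel.

4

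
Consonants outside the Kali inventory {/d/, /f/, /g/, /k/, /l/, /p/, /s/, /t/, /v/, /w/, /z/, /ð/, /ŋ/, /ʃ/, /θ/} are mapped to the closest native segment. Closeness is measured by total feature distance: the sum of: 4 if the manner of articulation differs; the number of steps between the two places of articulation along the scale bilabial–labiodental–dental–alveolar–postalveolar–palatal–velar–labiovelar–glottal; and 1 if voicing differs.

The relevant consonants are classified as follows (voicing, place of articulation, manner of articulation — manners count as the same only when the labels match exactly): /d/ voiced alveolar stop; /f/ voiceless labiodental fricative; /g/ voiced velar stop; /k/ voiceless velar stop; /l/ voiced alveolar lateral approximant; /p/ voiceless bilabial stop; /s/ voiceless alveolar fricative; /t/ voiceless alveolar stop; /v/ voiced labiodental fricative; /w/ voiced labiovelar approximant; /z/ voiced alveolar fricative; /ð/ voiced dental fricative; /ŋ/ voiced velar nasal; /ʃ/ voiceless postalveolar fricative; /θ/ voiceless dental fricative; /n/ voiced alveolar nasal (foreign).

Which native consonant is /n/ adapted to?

/ŋ/ is closest: same manner (nasal), place distance 3 (alveolar→velar), same voicing; total 3. Next closest is /d/ at distance 4.

ŋ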